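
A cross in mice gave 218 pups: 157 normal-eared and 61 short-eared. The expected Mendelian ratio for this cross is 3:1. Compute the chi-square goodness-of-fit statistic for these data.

1.034

The 3:1 ratio has 4 parts, so with N = 218 the expected counts are:
  normal-eared: 218 × 3/4 = 163.5
  short-eared: 218 × 1/4 = 54.5
χ² = Σ (O − E)² / E
  normal-eared: (157 − 163.5)² / 163.5 = 0.2584
  short-eared: (61 − 54.5)² / 54.5 = 0.7752
χ² = 0.2584 + 0.7752 = 1.0336 ≈ 1.034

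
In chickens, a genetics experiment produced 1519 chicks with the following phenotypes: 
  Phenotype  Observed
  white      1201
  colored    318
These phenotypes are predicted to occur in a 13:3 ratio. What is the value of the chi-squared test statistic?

4.760

Under the 13:3 hypothesis (Σ ratio = 16, N = 1519):
  white: 1519 × 13/16 = 1234.1875
  colored: 1519 × 3/16 = 284.8125
χ² = Σ (O − E)² / E
  white: (1201 − 1234.1875)² / 1234.1875 = 0.8924
  colored: (318 − 284.8125)² / 284.8125 = 3.8671
χ² = 0.8924 + 3.8671 = 4.7595 ≈ 4.760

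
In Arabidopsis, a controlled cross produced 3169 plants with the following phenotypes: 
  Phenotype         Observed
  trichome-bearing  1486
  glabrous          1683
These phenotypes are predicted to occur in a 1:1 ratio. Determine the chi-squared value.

12.246

The 1:1 ratio has 2 parts, so with N = 3169 the expected counts are:
  trichome-bearing: 3169 × 1/2 = 1584.5
  glabrous: 3169 × 1/2 = 1584.5
χ² = Σ (O − E)² / E
  trichome-bearing: (1486 − 1584.5)² / 1584.5 = 6.1232
  glabrous: (1683 − 1584.5)² / 1584.5 = 6.1232
χ² = 6.1232 + 6.1232 = 12.2464 ≈ 12.246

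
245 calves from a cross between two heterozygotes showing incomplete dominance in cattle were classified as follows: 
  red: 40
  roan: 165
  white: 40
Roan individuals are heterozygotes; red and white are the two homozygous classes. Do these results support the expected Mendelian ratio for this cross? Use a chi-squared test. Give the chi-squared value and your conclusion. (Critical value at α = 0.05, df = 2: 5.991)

With incomplete dominance, a heterozygote × heterozygote cross gives a 1:2:1 phenotypic ratio.
Under the 1:2:1 hypothesis (Σ ratio = 4, N = 245):
  red: 245 × 1/4 = 61.25
  roan: 245 × 2/4 = 122.5
  white: 245 × 1/4 = 61.25
χ² = Σ (O − E)² / E
  red: (40 − 61.25)² / 61.25 = 7.3724
  roan: (165 − 122.5)² / 122.5 = 14.7449
  white: (40 − 61.25)² / 61.25 = 7.3724
χ² = 7.3724 + 14.7449 + 7.3724 = 29.4897 ≈ 29.490
Degrees of freedom = 3 − 1 = 2; critical value at α = 0.05 is 5.991.
Since 29.490 > 5.991, we reject the null hypothesis — the data do not fit the 1:2:1 ratio.

29.490; not consistent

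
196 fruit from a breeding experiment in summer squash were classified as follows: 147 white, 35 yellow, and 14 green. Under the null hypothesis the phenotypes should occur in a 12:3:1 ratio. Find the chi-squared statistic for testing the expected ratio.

0.333

The 12:3:1 ratio has 16 parts, so with N = 196 the expected counts are:
  white: 196 × 12/16 = 147
  yellow: 196 × 3/16 = 36.75
  green: 196 × 1/16 = 12.25
χ² = Σ (O − E)² / E
  white: (147 − 147)² / 147 = 0.0000
  yellow: (35 − 36.75)² / 36.75 = 0.0833
  green: (14 − 12.25)² / 12.25 = 0.2500
χ² = 0.0000 + 0.0833 + 0.2500 = 0.3333 ≈ 0.333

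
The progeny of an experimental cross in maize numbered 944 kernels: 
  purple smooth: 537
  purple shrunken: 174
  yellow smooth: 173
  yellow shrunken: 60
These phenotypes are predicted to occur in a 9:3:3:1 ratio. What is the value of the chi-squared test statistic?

Under the 9:3:3:1 hypothesis (Σ ratio = 16, N = 944):
  purple smooth: 944 × 9/16 = 531
  purple shrunken: 944 × 3/16 = 177
  yellow smooth: 944 × 3/16 = 177
  yellow shrunken: 944 × 1/16 = 59
χ² = Σ (O − E)² / E
  purple smooth: (537 − 531)² / 531 = 0.0678
  purple shrunken: (174 − 177)² / 177 = 0.0508
  yellow smooth: (173 − 177)² / 177 = 0.0904
  yellow shrunken: (60 − 59)² / 59 = 0.0169
χ² = 0.0678 + 0.0508 + 0.0904 + 0.0169 = 0.2259 ≈ 0.226

0.226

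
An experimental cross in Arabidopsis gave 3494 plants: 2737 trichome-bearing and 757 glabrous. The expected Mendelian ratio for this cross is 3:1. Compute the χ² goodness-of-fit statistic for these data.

Expected counts for N = 3494 under a 3:1 ratio (total parts = 4):
  trichome-bearing: 3494 × 3/4 = 2620.5
  glabrous: 3494 × 1/4 = 873.5
χ² = Σ (O − E)² / E
  trichome-bearing: (2737 − 2620.5)² / 2620.5 = 5.1793
  glabrous: (757 − 873.5)² / 873.5 = 15.5378
χ² = 5.1793 + 15.5378 = 20.7171 ≈ 20.717

20.717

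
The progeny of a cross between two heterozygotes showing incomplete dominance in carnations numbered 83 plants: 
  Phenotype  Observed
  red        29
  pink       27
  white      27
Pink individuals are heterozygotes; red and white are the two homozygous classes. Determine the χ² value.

With incomplete dominance, a heterozygote × heterozygote cross gives a 1:2:1 phenotypic ratio.
Expected counts for N = 83 under a 1:2:1 ratio (total parts = 4):
  red: 83 × 1/4 = 20.75
  pink: 83 × 2/4 = 41.5
  white: 83 × 1/4 = 20.75
χ² = Σ (O − E)² / E
  red: (29 − 20.75)² / 20.75 = 3.2801
  pink: (27 − 41.5)² / 41.5 = 5.0663
  white: (27 − 20.75)² / 20.75 = 1.8825
χ² = 3.2801 + 5.0663 + 1.8825 = 10.2289 ≈ 10.229

10.229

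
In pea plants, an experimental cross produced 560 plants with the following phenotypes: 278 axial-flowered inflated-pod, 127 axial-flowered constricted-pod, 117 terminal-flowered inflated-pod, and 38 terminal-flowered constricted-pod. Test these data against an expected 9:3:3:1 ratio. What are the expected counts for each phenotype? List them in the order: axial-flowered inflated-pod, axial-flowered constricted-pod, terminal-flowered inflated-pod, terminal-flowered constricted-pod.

315, 105, 105, 35

Total ratio parts = 16. Expected numbers out of 560:
  axial-flowered inflated-pod: 560 × 9/16 = 315
  axial-flowered constricted-pod: 560 × 3/16 = 105
  terminal-flowered inflated-pod: 560 × 3/16 = 105
  terminal-flowered constricted-pod: 560 × 1/16 = 35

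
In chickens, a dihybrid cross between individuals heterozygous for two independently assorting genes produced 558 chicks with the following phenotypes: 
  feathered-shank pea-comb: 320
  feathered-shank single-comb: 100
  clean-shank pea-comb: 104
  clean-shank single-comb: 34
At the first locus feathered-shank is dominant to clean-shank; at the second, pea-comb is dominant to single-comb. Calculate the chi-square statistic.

A dihybrid F₂ with independent assortment and complete dominance at both loci gives a 9:3:3:1 phenotypic ratio.
Total ratio parts = 16. Expected numbers out of 558:
  feathered-shank pea-comb: 558 × 9/16 = 313.875
  feathered-shank single-comb: 558 × 3/16 = 104.625
  clean-shank pea-comb: 558 × 3/16 = 104.625
  clean-shank single-comb: 558 × 1/16 = 34.875
χ² = Σ (O − E)² / E
  feathered-shank pea-comb: (320 − 313.875)² / 313.875 = 0.1195
  feathered-shank single-comb: (100 − 104.625)² / 104.625 = 0.2045
  clean-shank pea-comb: (104 − 104.625)² / 104.625 = 0.0037
  clean-shank single-comb: (34 − 34.875)² / 34.875 = 0.0220
χ² = 0.1195 + 0.2045 + 0.0037 + 0.0220 = 0.3497 ≈ 0.350

0.350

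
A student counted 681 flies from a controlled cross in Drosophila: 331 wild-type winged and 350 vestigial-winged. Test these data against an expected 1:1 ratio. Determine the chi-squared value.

0.530

Total ratio parts = 2. Expected numbers out of 681:
  wild-type winged: 681 × 1/2 = 340.5
  vestigial-winged: 681 × 1/2 = 340.5
χ² = Σ (O − E)² / E
  wild-type winged: (331 − 340.5)² / 340.5 = 0.2651
  vestigial-winged: (350 − 340.5)² / 340.5 = 0.2651
χ² = 0.2651 + 0.2651 = 0.5302 ≈ 0.530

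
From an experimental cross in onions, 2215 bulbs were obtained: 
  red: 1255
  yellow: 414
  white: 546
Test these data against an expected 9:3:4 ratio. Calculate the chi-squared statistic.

0.179

The 9:3:4 ratio has 16 parts, so with N = 2215 the expected counts are:
  red: 2215 × 9/16 = 1245.9375
  yellow: 2215 × 3/16 = 415.3125
  white: 2215 × 4/16 = 553.75
χ² = Σ (O − E)² / E
  red: (1255 − 1245.9375)² / 1245.9375 = 0.0659
  yellow: (414 − 415.3125)² / 415.3125 = 0.0041
  white: (546 − 553.75)² / 553.75 = 0.1085
χ² = 0.0659 + 0.0041 + 0.1085 = 0.1785 ≈ 0.179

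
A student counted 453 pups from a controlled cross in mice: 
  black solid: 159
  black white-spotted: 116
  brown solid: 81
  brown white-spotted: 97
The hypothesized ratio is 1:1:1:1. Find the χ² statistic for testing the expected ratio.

Total ratio parts = 4. Expected numbers out of 453:
  black solid: 453 × 1/4 = 113.25
  black white-spotted: 453 × 1/4 = 113.25
  brown solid: 453 × 1/4 = 113.25
  brown white-spotted: 453 × 1/4 = 113.25
χ² = Σ (O − E)² / E
  black solid: (159 − 113.25)² / 113.25 = 18.4818
  black white-spotted: (116 − 113.25)² / 113.25 = 0.0668
  brown solid: (81 − 113.25)² / 113.25 = 9.1838
  brown white-spotted: (97 − 113.25)² / 113.25 = 2.3317
χ² = 18.4818 + 0.0668 + 9.1838 + 2.3317 = 30.0641 ≈ 30.064

30.064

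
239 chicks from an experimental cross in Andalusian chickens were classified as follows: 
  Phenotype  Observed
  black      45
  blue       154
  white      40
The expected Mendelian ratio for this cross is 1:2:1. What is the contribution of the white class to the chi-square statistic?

Under the 1:2:1 hypothesis (Σ ratio = 4, N = 239):
  black: 239 × 1/4 = 59.75
  blue: 239 × 2/4 = 119.5
  white: 239 × 1/4 = 59.75
Contribution of white: (40 − 59.75)² / 59.75 = 6.5282

6.528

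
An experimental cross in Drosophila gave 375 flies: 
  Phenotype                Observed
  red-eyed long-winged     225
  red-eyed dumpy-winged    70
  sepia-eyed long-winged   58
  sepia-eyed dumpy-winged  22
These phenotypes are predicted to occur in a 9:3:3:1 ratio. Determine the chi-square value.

3.183

Total ratio parts = 16. Expected numbers out of 375:
  red-eyed long-winged: 375 × 9/16 = 210.9375
  red-eyed dumpy-winged: 375 × 3/16 = 70.3125
  sepia-eyed long-winged: 375 × 3/16 = 70.3125
  sepia-eyed dumpy-winged: 375 × 1/16 = 23.4375
χ² = Σ (O − E)² / E
  red-eyed long-winged: (225 − 210.9375)² / 210.9375 = 0.9375
  red-eyed dumpy-winged: (70 − 70.3125)² / 70.3125 = 0.0014
  sepia-eyed long-winged: (58 − 70.3125)² / 70.3125 = 2.1561
  sepia-eyed dumpy-winged: (22 − 23.4375)² / 23.4375 = 0.0882
χ² = 0.9375 + 0.0014 + 2.1561 + 0.0882 = 3.1832 ≈ 3.183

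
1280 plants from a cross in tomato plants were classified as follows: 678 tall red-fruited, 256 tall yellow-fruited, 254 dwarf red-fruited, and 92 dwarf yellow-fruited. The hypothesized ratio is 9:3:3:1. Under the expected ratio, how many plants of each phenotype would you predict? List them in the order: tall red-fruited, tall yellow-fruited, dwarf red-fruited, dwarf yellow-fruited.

720, 240, 240, 80

The 9:3:3:1 ratio has 16 parts, so with N = 1280 the expected counts are:
  tall red-fruited: 1280 × 9/16 = 720
  tall yellow-fruited: 1280 × 3/16 = 240
  dwarf red-fruited: 1280 × 3/16 = 240
  dwarf yellow-fruited: 1280 × 1/16 = 80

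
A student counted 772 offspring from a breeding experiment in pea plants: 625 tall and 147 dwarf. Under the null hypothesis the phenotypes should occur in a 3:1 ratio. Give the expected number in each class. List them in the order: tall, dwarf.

579, 193

Expected counts for N = 772 under a 3:1 ratio (total parts = 4):
  tall: 772 × 3/4 = 579
  dwarf: 772 × 1/4 = 193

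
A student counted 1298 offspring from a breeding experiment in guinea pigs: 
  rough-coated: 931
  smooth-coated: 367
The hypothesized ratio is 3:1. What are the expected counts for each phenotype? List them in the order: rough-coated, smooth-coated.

973.5, 324.5

Expected counts for N = 1298 under a 3:1 ratio (total parts = 4):
  rough-coated: 1298 × 3/4 = 973.5
  smooth-coated: 1298 × 1/4 = 324.5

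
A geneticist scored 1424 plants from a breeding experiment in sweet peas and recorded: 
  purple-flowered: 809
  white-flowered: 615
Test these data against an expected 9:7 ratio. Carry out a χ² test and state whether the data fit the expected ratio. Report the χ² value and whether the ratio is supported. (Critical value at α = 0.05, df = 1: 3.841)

0.183; consistent

Under the 9:7 hypothesis (Σ ratio = 16, N = 1424):
  purple-flowered: 1424 × 9/16 = 801
  white-flowered: 1424 × 7/16 = 623
χ² = Σ (O − E)² / E
  purple-flowered: (809 − 801)² / 801 = 0.0799
  white-flowered: (615 − 623)² / 623 = 0.1027
χ² = 0.0799 + 0.1027 = 0.1826 ≈ 0.183
Degrees of freedom = 2 − 1 = 1; critical value at α = 0.05 is 3.841.
Since 0.183 < 3.841, we fail to reject the null hypothesis — the data are consistent with the 9:7 ratio.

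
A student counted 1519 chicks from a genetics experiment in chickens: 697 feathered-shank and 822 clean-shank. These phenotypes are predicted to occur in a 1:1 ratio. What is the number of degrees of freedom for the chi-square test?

A goodness-of-fit test with 2 phenotype classes has df = 2 − 1 = 1.

1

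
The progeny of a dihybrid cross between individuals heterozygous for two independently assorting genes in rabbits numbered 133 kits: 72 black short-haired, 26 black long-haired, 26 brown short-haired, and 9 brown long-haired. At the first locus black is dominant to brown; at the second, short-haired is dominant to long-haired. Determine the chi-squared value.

A dihybrid F₂ with independent assortment and complete dominance at both loci gives a 9:3:3:1 phenotypic ratio.
Under the 9:3:3:1 hypothesis (Σ ratio = 16, N = 133):
  black short-haired: 133 × 9/16 = 74.8125
  black long-haired: 133 × 3/16 = 24.9375
  brown short-haired: 133 × 3/16 = 24.9375
  brown long-haired: 133 × 1/16 = 8.3125
χ² = Σ (O − E)² / E
  black short-haired: (72 − 74.8125)² / 74.8125 = 0.1057
  black long-haired: (26 − 24.9375)² / 24.9375 = 0.0453
  brown short-haired: (26 − 24.9375)² / 24.9375 = 0.0453
  brown long-haired: (9 − 8.3125)² / 8.3125 = 0.0569
χ² = 0.1057 + 0.0453 + 0.0453 + 0.0569 = 0.2532 ≈ 0.253

0.253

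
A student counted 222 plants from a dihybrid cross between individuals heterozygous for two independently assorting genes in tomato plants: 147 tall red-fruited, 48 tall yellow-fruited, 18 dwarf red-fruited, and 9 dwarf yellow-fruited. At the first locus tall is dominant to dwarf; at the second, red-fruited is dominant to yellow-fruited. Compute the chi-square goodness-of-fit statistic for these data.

20.018

A dihybrid F₂ with independent assortment and complete dominance at both loci gives a 9:3:3:1 phenotypic ratio.
The 9:3:3:1 ratio has 16 parts, so with N = 222 the expected counts are:
  tall red-fruited: 222 × 9/16 = 124.875
  tall yellow-fruited: 222 × 3/16 = 41.625
  dwarf red-fruited: 222 × 3/16 = 41.625
  dwarf yellow-fruited: 222 × 1/16 = 13.875
χ² = Σ (O − E)² / E
  tall red-fruited: (147 − 124.875)² / 124.875 = 3.9200
  tall yellow-fruited: (48 − 41.625)² / 41.625 = 0.9764
  dwarf red-fruited: (18 − 41.625)² / 41.625 = 13.4088
  dwarf yellow-fruited: (9 − 13.875)² / 13.875 = 1.7128
χ² = 3.9200 + 0.9764 + 13.4088 + 1.7128 = 20.018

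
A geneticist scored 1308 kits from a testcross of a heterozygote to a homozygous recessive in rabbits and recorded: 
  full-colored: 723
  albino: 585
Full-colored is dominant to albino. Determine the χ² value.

A testcross of a heterozygote (Aa × aa) gives a 1:1 phenotypic ratio.
The 1:1 ratio has 2 parts, so with N = 1308 the expected counts are:
  full-colored: 1308 × 1/2 = 654
  albino: 1308 × 1/2 = 654
χ² = Σ (O − E)² / E
  full-colored: (723 − 654)² / 654 = 7.2798
  albino: (585 − 654)² / 654 = 7.2798
χ² = 7.2798 + 7.2798 = 14.5596 ≈ 14.560

14.560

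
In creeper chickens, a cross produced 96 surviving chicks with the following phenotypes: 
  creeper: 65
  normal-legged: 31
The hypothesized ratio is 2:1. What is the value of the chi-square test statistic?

Expected counts for N = 96 under a 2:1 ratio (total parts = 3):
  creeper: 96 × 2/3 = 64
  normal-legged: 96 × 1/3 = 32
χ² = Σ (O − E)² / E
  creeper: (65 − 64)² / 64 = 0.0156
  normal-legged: (31 − 32)² / 32 = 0.0312
χ² = 0.0156 + 0.0312 = 0.0468 ≈ 0.047

0.047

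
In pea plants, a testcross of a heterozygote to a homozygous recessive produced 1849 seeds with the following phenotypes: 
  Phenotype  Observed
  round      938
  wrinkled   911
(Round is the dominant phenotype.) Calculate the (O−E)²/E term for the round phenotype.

0.197

A testcross of a heterozygote (Aa × aa) gives a 1:1 phenotypic ratio.
Expected counts for N = 1849 under a 1:1 ratio (total parts = 2):
  round: 1849 × 1/2 = 924.5
  wrinkled: 1849 × 1/2 = 924.5
Contribution of round: (938 − 924.5)² / 924.5 = 0.1971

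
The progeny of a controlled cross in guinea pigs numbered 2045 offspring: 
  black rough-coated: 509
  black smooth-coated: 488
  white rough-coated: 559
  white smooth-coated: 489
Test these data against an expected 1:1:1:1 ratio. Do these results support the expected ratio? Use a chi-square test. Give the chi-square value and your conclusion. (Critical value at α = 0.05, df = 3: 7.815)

Expected counts for N = 2045 under a 1:1:1:1 ratio (total parts = 4):
  black rough-coated: 2045 × 1/4 = 511.25
  black smooth-coated: 2045 × 1/4 = 511.25
  white rough-coated: 2045 × 1/4 = 511.25
  white smooth-coated: 2045 × 1/4 = 511.25
χ² = Σ (O − E)² / E
  black rough-coated: (509 − 511.25)² / 511.25 = 0.0099
  black smooth-coated: (488 − 511.25)² / 511.25 = 1.0573
  white rough-coated: (559 − 511.25)² / 511.25 = 4.4598
  white smooth-coated: (489 − 511.25)² / 511.25 = 0.9683
χ² = 0.0099 + 1.0573 + 4.4598 + 0.9683 = 6.4953 ≈ 6.495
Degrees of freedom = 4 − 1 = 3; critical value at α = 0.05 is 7.815.
Since 6.495 < 7.815, we fail to reject the null hypothesis — the data are consistent with the 1:1:1:1 ratio.

6.495; consistent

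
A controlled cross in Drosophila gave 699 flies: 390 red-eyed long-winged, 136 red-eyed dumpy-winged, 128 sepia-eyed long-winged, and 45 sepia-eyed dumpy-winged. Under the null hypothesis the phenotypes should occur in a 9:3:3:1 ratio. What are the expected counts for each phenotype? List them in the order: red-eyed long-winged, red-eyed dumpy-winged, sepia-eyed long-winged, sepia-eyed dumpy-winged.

393.1875, 131.0625, 131.0625, 43.6875

Expected counts for N = 699 under a 9:3:3:1 ratio (total parts = 16):
  red-eyed long-winged: 699 × 9/16 = 393.1875
  red-eyed dumpy-winged: 699 × 3/16 = 131.0625
  sepia-eyed long-winged: 699 × 3/16 = 131.0625
  sepia-eyed dumpy-winged: 699 × 1/16 = 43.6875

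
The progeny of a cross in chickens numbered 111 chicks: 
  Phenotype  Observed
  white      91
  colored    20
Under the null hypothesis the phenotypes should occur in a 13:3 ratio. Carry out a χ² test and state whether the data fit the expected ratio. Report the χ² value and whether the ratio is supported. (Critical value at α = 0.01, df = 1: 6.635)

Expected counts for N = 111 under a 13:3 ratio (total parts = 16):
  white: 111 × 13/16 = 90.1875
  colored: 111 × 3/16 = 20.8125
χ² = Σ (O − E)² / E
  white: (91 − 90.1875)² / 90.1875 = 0.0073
  colored: (20 − 20.8125)² / 20.8125 = 0.0317
χ² = 0.0073 + 0.0317 = 0.039
Degrees of freedom = 2 − 1 = 1; critical value at α = 0.01 is 6.635.
Since 0.039 < 6.635, we fail to reject the null hypothesis — the data are consistent with the 13:3 ratio.

0.039; consistent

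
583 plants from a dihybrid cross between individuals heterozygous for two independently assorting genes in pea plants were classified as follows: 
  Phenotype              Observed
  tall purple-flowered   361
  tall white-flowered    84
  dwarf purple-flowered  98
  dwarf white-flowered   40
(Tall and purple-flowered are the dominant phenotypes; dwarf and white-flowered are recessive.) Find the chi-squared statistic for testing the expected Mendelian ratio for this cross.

A dihybrid F₂ with independent assortment and complete dominance at both loci gives a 9:3:3:1 phenotypic ratio.
Expected counts for N = 583 under a 9:3:3:1 ratio (total parts = 16):
  tall purple-flowered: 583 × 9/16 = 327.9375
  tall white-flowered: 583 × 3/16 = 109.3125
  dwarf purple-flowered: 583 × 3/16 = 109.3125
  dwarf white-flowered: 583 × 1/16 = 36.4375
χ² = Σ (O − E)² / E
  tall purple-flowered: (361 − 327.9375)² / 327.9375 = 3.3333
  tall white-flowered: (84 − 109.3125)² / 109.3125 = 5.8614
  dwarf purple-flowered: (98 − 109.3125)² / 109.3125 = 1.1707
  dwarf white-flowered: (40 − 36.4375)² / 36.4375 = 0.3483
χ² = 3.3333 + 5.8614 + 1.1707 + 0.3483 = 10.7137 ≈ 10.714

10.714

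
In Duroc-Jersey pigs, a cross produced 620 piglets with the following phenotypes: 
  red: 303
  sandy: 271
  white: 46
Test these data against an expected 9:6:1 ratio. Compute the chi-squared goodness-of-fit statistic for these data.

Total ratio parts = 16. Expected numbers out of 620:
  red: 620 × 9/16 = 348.75
  sandy: 620 × 6/16 = 232.5
  white: 620 × 1/16 = 38.75
χ² = Σ (O − E)² / E
  red: (303 − 348.75)² / 348.75 = 6.0016
  sandy: (271 − 232.5)² / 232.5 = 6.3753
  white: (46 − 38.75)² / 38.75 = 1.3565
χ² = 6.0016 + 6.3753 + 1.3565 = 13.7334 ≈ 13.733

13.733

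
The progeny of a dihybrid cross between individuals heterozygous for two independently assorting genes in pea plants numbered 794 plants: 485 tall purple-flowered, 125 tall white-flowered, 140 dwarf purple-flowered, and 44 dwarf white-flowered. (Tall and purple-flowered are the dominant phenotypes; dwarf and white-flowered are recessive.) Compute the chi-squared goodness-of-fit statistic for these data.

A dihybrid F₂ with independent assortment and complete dominance at both loci gives a 9:3:3:1 phenotypic ratio.
The 9:3:3:1 ratio has 16 parts, so with N = 794 the expected counts are:
  tall purple-flowered: 794 × 9/16 = 446.625
  tall white-flowered: 794 × 3/16 = 148.875
  dwarf purple-flowered: 794 × 3/16 = 148.875
  dwarf white-flowered: 794 × 1/16 = 49.625
χ² = Σ (O − E)² / E
  tall purple-flowered: (485 − 446.625)² / 446.625 = 3.2973
  tall white-flowered: (125 − 148.875)² / 148.875 = 3.8288
  dwarf purple-flowered: (140 − 148.875)² / 148.875 = 0.5291
  dwarf white-flowered: (44 − 49.625)² / 49.625 = 0.6376
χ² = 3.2973 + 3.8288 + 0.5291 + 0.6376 = 8.2928 ≈ 8.293

8.293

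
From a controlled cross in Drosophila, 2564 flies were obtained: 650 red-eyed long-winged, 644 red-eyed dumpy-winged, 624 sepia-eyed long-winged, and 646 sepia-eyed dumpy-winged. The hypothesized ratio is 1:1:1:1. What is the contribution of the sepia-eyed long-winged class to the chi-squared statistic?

The 1:1:1:1 ratio has 4 parts, so with N = 2564 the expected counts are:
  red-eyed long-winged: 2564 × 1/4 = 641
  red-eyed dumpy-winged: 2564 × 1/4 = 641
  sepia-eyed long-winged: 2564 × 1/4 = 641
  sepia-eyed dumpy-winged: 2564 × 1/4 = 641
Contribution of sepia-eyed long-winged: (624 − 641)² / 641 = 0.4509

0.451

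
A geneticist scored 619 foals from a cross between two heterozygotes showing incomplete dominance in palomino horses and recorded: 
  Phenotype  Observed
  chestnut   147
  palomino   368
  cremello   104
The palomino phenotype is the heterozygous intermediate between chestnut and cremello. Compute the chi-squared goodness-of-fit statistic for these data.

With incomplete dominance, a heterozygote × heterozygote cross gives a 1:2:1 phenotypic ratio.
The 1:2:1 ratio has 4 parts, so with N = 619 the expected counts are:
  chestnut: 619 × 1/4 = 154.75
  palomino: 619 × 2/4 = 309.5
  cremello: 619 × 1/4 = 154.75
χ² = Σ (O − E)² / E
  chestnut: (147 − 154.75)² / 154.75 = 0.3881
  palomino: (368 − 309.5)² / 309.5 = 11.0574
  cremello: (104 − 154.75)² / 154.75 = 16.6434
χ² = 0.3881 + 11.0574 + 16.6434 = 28.0889 ≈ 28.089

28.089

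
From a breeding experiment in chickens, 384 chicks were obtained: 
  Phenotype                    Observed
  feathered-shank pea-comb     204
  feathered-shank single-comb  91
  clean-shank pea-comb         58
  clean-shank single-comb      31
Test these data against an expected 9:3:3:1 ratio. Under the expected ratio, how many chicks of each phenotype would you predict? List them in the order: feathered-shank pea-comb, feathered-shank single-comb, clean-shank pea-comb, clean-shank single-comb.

The 9:3:3:1 ratio has 16 parts, so with N = 384 the expected counts are:
  feathered-shank pea-comb: 384 × 9/16 = 216
  feathered-shank single-comb: 384 × 3/16 = 72
  clean-shank pea-comb: 384 × 3/16 = 72
  clean-shank single-comb: 384 × 1/16 = 24

216, 72, 72, 24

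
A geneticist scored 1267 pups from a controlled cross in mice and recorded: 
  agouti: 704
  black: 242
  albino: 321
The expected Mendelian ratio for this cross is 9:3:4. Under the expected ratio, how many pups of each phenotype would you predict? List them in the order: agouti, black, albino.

712.6875, 237.5625, 316.75

Under the 9:3:4 hypothesis (Σ ratio = 16, N = 1267):
  agouti: 1267 × 9/16 = 712.6875
  black: 1267 × 3/16 = 237.5625
  albino: 1267 × 4/16 = 316.75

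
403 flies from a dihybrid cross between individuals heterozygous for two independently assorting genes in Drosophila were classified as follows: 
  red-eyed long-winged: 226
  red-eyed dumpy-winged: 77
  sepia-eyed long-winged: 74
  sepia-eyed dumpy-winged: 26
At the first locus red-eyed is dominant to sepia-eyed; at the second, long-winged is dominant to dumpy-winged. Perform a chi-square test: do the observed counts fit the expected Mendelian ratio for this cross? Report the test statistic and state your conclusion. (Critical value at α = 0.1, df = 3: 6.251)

A dihybrid F₂ with independent assortment and complete dominance at both loci gives a 9:3:3:1 phenotypic ratio.
Expected counts for N = 403 under a 9:3:3:1 ratio (total parts = 16):
  red-eyed long-winged: 403 × 9/16 = 226.6875
  red-eyed dumpy-winged: 403 × 3/16 = 75.5625
  sepia-eyed long-winged: 403 × 3/16 = 75.5625
  sepia-eyed dumpy-winged: 403 × 1/16 = 25.1875
χ² = Σ (O − E)² / E
  red-eyed long-winged: (226 − 226.6875)² / 226.6875 = 0.0021
  red-eyed dumpy-winged: (77 − 75.5625)² / 75.5625 = 0.0273
  sepia-eyed long-winged: (74 − 75.5625)² / 75.5625 = 0.0323
  sepia-eyed dumpy-winged: (26 − 25.1875)² / 25.1875 = 0.0262
χ² = 0.0021 + 0.0273 + 0.0323 + 0.0262 = 0.0879 ≈ 0.088
Degrees of freedom = 4 − 1 = 3; critical value at α = 0.1 is 6.251.
Since 0.088 < 6.251, we fail to reject the null hypothesis — the data are consistent with the 9:3:3:1 ratio.

0.088; consistent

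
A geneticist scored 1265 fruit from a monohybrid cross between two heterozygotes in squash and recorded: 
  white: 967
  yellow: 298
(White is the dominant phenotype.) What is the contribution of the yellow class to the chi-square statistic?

1.053

For a monohybrid cross between heterozygotes with complete dominance, the expected phenotypic ratio is 3:1.
Expected counts for N = 1265 under a 3:1 ratio (total parts = 4):
  white: 1265 × 3/4 = 948.75
  yellow: 1265 × 1/4 = 316.25
Contribution of yellow: (298 − 316.25)² / 316.25 = 1.0532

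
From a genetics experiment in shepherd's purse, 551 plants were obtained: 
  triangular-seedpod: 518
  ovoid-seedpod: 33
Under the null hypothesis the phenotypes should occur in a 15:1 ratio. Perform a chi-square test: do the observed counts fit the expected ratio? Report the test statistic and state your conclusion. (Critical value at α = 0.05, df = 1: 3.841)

0.064; consistent

Total ratio parts = 16. Expected numbers out of 551:
  triangular-seedpod: 551 × 15/16 = 516.5625
  ovoid-seedpod: 551 × 1/16 = 34.4375
χ² = Σ (O − E)² / E
  triangular-seedpod: (518 − 516.5625)² / 516.5625 = 0.0040
  ovoid-seedpod: (33 − 34.4375)² / 34.4375 = 0.0600
χ² = 0.0040 + 0.0600 = 0.064
Degrees of freedom = 2 − 1 = 1; critical value at α = 0.05 is 3.841.
Since 0.064 < 3.841, we fail to reject the null hypothesis — the data are consistent with the 15:1 ratio.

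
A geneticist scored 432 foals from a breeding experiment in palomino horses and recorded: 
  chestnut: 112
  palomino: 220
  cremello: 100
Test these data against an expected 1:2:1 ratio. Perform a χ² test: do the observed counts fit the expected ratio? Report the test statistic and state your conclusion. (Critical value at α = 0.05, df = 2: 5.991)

0.815; consistent

Under the 1:2:1 hypothesis (Σ ratio = 4, N = 432):
  chestnut: 432 × 1/4 = 108
  palomino: 432 × 2/4 = 216
  cremello: 432 × 1/4 = 108
χ² = Σ (O − E)² / E
  chestnut: (112 − 108)² / 108 = 0.1481
  palomino: (220 − 216)² / 216 = 0.0741
  cremello: (100 − 108)² / 108 = 0.5926
χ² = 0.1481 + 0.0741 + 0.5926 = 0.8148 ≈ 0.815
Degrees of freedom = 3 − 1 = 2; critical value at α = 0.05 is 5.991.
Since 0.815 < 5.991, we fail to reject the null hypothesis — the data are consistent with the 1:2:1 ratio.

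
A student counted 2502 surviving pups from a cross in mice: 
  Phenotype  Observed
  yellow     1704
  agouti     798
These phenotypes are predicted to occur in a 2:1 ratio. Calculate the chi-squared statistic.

Under the 2:1 hypothesis (Σ ratio = 3, N = 2502):
  yellow: 2502 × 2/3 = 1668
  agouti: 2502 × 1/3 = 834
χ² = Σ (O − E)² / E
  yellow: (1704 − 1668)² / 1668 = 0.7770
  agouti: (798 − 834)² / 834 = 1.5540
χ² = 0.7770 + 1.5540 = 2.331

2.331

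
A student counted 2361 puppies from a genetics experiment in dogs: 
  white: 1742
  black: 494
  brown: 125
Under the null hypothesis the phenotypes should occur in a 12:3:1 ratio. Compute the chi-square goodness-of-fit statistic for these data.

9.864

Expected counts for N = 2361 under a 12:3:1 ratio (total parts = 16):
  white: 2361 × 12/16 = 1770.75
  black: 2361 × 3/16 = 442.6875
  brown: 2361 × 1/16 = 147.5625
χ² = Σ (O − E)² / E
  white: (1742 − 1770.75)² / 1770.75 = 0.4668
  black: (494 − 442.6875)² / 442.6875 = 5.9477
  brown: (125 − 147.5625)² / 147.5625 = 3.4498
χ² = 0.4668 + 5.9477 + 3.4498 = 9.8643 ≈ 9.864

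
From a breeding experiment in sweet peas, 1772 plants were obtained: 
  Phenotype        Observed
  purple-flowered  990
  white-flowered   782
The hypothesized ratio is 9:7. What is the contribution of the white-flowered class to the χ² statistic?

Total ratio parts = 16. Expected numbers out of 1772:
  purple-flowered: 1772 × 9/16 = 996.75
  white-flowered: 1772 × 7/16 = 775.25
Contribution of white-flowered: (782 − 775.25)² / 775.25 = 0.0588

0.059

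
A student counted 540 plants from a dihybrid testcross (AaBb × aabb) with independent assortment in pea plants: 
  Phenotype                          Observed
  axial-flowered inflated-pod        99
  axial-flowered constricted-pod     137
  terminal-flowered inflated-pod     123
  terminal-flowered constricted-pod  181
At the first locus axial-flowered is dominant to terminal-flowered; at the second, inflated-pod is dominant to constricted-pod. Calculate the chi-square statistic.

A dihybrid testcross with independent assortment gives a 1:1:1:1 ratio.
Total ratio parts = 4. Expected numbers out of 540:
  axial-flowered inflated-pod: 540 × 1/4 = 135
  axial-flowered constricted-pod: 540 × 1/4 = 135
  terminal-flowered inflated-pod: 540 × 1/4 = 135
  terminal-flowered constricted-pod: 540 × 1/4 = 135
χ² = Σ (O − E)² / E
  axial-flowered inflated-pod: (99 − 135)² / 135 = 9.6000
  axial-flowered constricted-pod: (137 − 135)² / 135 = 0.0296
  terminal-flowered inflated-pod: (123 − 135)² / 135 = 1.0667
  terminal-flowered constricted-pod: (181 − 135)² / 135 = 15.6741
χ² = 9.6000 + 0.0296 + 1.0667 + 15.6741 = 26.3704 ≈ 26.370

26.370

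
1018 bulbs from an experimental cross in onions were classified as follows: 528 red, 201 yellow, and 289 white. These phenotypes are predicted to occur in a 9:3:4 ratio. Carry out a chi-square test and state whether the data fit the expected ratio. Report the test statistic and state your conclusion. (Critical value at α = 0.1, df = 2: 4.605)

8.692; not consistent

Expected counts for N = 1018 under a 9:3:4 ratio (total parts = 16):
  red: 1018 × 9/16 = 572.625
  yellow: 1018 × 3/16 = 190.875
  white: 1018 × 4/16 = 254.5
χ² = Σ (O − E)² / E
  red: (528 − 572.625)² / 572.625 = 3.4777
  yellow: (201 − 190.875)² / 190.875 = 0.5371
  white: (289 − 254.5)² / 254.5 = 4.6768
χ² = 3.4777 + 0.5371 + 4.6768 = 8.6916 ≈ 8.692
Degrees of freedom = 3 − 1 = 2; critical value at α = 0.1 is 4.605.
Since 8.692 > 4.605, we reject the null hypothesis — the data do not fit the 9:3:4 ratio.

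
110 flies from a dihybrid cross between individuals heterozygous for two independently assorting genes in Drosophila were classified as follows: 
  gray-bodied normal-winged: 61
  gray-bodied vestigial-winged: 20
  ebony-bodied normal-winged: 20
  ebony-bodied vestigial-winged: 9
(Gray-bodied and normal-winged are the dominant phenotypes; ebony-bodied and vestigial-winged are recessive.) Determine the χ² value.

A dihybrid F₂ with independent assortment and complete dominance at both loci gives a 9:3:3:1 phenotypic ratio.
Expected counts for N = 110 under a 9:3:3:1 ratio (total parts = 16):
  gray-bodied normal-winged: 110 × 9/16 = 61.875
  gray-bodied vestigial-winged: 110 × 3/16 = 20.625
  ebony-bodied normal-winged: 110 × 3/16 = 20.625
  ebony-bodied vestigial-winged: 110 × 1/16 = 6.875
χ² = Σ (O − E)² / E
  gray-bodied normal-winged: (61 − 61.875)² / 61.875 = 0.0124
  gray-bodied vestigial-winged: (20 − 20.625)² / 20.625 = 0.0189
  ebony-bodied normal-winged: (20 − 20.625)² / 20.625 = 0.0189
  ebony-bodied vestigial-winged: (9 − 6.875)² / 6.875 = 0.6568
χ² = 0.0124 + 0.0189 + 0.0189 + 0.6568 = 0.707

0.707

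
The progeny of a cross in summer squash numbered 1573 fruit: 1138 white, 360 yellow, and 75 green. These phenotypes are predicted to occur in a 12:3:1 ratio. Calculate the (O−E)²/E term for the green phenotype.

5.528

The 12:3:1 ratio has 16 parts, so with N = 1573 the expected counts are:
  white: 1573 × 12/16 = 1179.75
  yellow: 1573 × 3/16 = 294.9375
  green: 1573 × 1/16 = 98.3125
Contribution of green: (75 − 98.3125)² / 98.3125 = 5.5280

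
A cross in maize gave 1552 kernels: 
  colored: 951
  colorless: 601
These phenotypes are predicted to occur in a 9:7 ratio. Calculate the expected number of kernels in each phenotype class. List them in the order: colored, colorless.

Expected counts for N = 1552 under a 9:7 ratio (total parts = 16):
  colored: 1552 × 9/16 = 873
  colorless: 1552 × 7/16 = 679

873, 679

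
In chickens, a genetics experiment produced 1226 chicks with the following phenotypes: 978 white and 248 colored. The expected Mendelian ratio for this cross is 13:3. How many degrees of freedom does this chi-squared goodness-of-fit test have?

1

A goodness-of-fit test with 2 phenotype classes has df = 2 − 1 = 1.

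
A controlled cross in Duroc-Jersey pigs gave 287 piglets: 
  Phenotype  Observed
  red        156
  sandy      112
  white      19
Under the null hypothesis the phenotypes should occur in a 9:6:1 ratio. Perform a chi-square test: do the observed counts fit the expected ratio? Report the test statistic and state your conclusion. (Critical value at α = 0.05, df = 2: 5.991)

0.424; consistent

Under the 9:6:1 hypothesis (Σ ratio = 16, N = 287):
  red: 287 × 9/16 = 161.4375
  sandy: 287 × 6/16 = 107.625
  white: 287 × 1/16 = 17.9375
χ² = Σ (O − E)² / E
  red: (156 − 161.4375)² / 161.4375 = 0.1831
  sandy: (112 − 107.625)² / 107.625 = 0.1778
  white: (19 − 17.9375)² / 17.9375 = 0.0629
χ² = 0.1831 + 0.1778 + 0.0629 = 0.4238 ≈ 0.424
Degrees of freedom = 3 − 1 = 2; critical value at α = 0.05 is 5.991.
Since 0.424 < 5.991, we fail to reject the null hypothesis — the data are consistent with the 9:6:1 ratio.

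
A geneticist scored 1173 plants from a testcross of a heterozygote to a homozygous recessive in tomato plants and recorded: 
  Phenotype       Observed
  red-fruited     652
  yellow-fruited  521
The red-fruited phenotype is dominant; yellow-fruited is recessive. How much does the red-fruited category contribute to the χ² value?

A testcross of a heterozygote (Aa × aa) gives a 1:1 phenotypic ratio.
Total ratio parts = 2. Expected numbers out of 1173:
  red-fruited: 1173 × 1/2 = 586.5
  yellow-fruited: 1173 × 1/2 = 586.5
Contribution of red-fruited: (652 − 586.5)² / 586.5 = 7.3150

7.315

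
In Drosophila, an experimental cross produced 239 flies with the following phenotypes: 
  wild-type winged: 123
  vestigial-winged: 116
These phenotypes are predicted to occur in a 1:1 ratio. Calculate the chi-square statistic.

0.205

The 1:1 ratio has 2 parts, so with N = 239 the expected counts are:
  wild-type winged: 239 × 1/2 = 119.5
  vestigial-winged: 239 × 1/2 = 119.5
χ² = Σ (O − E)² / E
  wild-type winged: (123 − 119.5)² / 119.5 = 0.1025
  vestigial-winged: (116 − 119.5)² / 119.5 = 0.1025
χ² = 0.1025 + 0.1025 = 0.205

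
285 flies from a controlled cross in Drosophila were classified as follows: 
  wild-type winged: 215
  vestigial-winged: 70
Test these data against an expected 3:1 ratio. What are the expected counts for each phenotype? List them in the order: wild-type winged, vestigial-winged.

213.75, 71.25

Under the 3:1 hypothesis (Σ ratio = 4, N = 285):
  wild-type winged: 285 × 3/4 = 213.75
  vestigial-winged: 285 × 1/4 = 71.25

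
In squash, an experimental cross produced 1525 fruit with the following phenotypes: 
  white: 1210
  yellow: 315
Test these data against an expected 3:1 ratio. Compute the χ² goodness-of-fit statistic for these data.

The 3:1 ratio has 4 parts, so with N = 1525 the expected counts are:
  white: 1525 × 3/4 = 1143.75
  yellow: 1525 × 1/4 = 381.25
χ² = Σ (O − E)² / E
  white: (1210 − 1143.75)² / 1143.75 = 3.8374
  yellow: (315 − 381.25)² / 381.25 = 11.5123
χ² = 3.8374 + 11.5123 = 15.3497 ≈ 15.350

15.350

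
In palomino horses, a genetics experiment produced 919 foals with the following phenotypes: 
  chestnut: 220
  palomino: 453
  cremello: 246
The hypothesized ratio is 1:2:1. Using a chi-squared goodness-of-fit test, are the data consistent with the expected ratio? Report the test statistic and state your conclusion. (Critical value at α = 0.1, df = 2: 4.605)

1.655; consistent

Total ratio parts = 4. Expected numbers out of 919:
  chestnut: 919 × 1/4 = 229.75
  palomino: 919 × 2/4 = 459.5
  cremello: 919 × 1/4 = 229.75
χ² = Σ (O − E)² / E
  chestnut: (220 − 229.75)² / 229.75 = 0.4138
  palomino: (453 − 459.5)² / 459.5 = 0.0919
  cremello: (246 − 229.75)² / 229.75 = 1.1493
χ² = 0.4138 + 0.0919 + 1.1493 = 1.655
Degrees of freedom = 3 − 1 = 2; critical value at α = 0.1 is 4.605.
Since 1.655 < 4.605, we fail to reject the null hypothesis — the data are consistent with the 1:2:1 ratio.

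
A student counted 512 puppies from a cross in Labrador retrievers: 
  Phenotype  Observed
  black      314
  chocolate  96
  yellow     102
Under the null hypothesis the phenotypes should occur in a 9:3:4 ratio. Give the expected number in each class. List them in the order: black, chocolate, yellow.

288, 96, 128

Under the 9:3:4 hypothesis (Σ ratio = 16, N = 512):
  black: 512 × 9/16 = 288
  chocolate: 512 × 3/16 = 96
  yellow: 512 × 4/16 = 128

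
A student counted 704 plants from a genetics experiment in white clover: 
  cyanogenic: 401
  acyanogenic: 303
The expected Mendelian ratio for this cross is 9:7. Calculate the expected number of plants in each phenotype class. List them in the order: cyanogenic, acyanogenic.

396, 308

The 9:7 ratio has 16 parts, so with N = 704 the expected counts are:
  cyanogenic: 704 × 9/16 = 396
  acyanogenic: 704 × 7/16 = 308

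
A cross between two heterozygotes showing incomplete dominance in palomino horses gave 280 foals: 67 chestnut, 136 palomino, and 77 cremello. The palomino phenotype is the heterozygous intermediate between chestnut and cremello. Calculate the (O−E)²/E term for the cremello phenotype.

With incomplete dominance, a heterozygote × heterozygote cross gives a 1:2:1 phenotypic ratio.
The 1:2:1 ratio has 4 parts, so with N = 280 the expected counts are:
  chestnut: 280 × 1/4 = 70
  palomino: 280 × 2/4 = 140
  cremello: 280 × 1/4 = 70
Contribution of cremello: (77 − 70)² / 70 = 0.7000

0.700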